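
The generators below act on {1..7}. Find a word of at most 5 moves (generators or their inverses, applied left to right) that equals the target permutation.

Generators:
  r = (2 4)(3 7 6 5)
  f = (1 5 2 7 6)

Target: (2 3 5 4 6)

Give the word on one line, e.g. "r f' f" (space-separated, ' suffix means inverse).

f' f' r f r

  after f': (1 6 7 2 5)
  after f': (1 7 5 6 2)
  after r: (1 6 4 2)(3 7)
  after f: (2 5)(3 6 4 7)
  after r: (2 3 5 4 6)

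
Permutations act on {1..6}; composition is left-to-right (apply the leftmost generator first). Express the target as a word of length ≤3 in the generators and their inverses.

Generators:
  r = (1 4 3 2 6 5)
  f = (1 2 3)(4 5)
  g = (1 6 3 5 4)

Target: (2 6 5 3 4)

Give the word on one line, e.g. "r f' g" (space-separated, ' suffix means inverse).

r' f g

  after r': (1 5 6 2 3 4)
  after f: (1 4 2)(3 5 6)
  after g: (2 6 5 3 4)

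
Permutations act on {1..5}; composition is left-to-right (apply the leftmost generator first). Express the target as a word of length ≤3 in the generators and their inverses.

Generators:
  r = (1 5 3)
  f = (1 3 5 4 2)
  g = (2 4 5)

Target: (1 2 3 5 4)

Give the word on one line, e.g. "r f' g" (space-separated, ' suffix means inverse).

  after f: (1 3 5 4 2)
  after f: (1 5 2 3 4)
  after g: (1 2 3 5 4)

f f g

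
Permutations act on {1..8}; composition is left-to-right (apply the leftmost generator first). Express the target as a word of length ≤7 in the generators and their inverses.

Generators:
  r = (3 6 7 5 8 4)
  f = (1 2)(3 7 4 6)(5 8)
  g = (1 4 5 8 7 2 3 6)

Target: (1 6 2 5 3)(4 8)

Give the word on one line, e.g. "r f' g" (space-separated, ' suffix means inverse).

f r' r' g g

  after f: (1 2)(3 7 4 6)(5 8)
  after r': (1 2)(3 6 4)(7 8)
  after r': (1 2)(5 7)(6 8)
  after g: (1 3 6 7 8)(2 4 5)
  after g: (1 6 2 5 3)(4 8)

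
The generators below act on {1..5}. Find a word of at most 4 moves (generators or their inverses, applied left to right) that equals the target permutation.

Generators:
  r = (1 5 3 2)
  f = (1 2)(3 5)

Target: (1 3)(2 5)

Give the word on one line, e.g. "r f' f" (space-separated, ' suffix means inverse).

r' f f r'

  after r': (1 2 3 5)
  after f: (2 5)
  after f: (1 2 3 5)
  after r': (1 3)(2 5)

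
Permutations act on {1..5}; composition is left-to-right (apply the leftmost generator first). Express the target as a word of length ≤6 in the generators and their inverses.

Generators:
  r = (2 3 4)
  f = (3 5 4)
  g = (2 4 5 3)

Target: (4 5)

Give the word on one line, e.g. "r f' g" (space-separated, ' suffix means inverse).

  after f: (3 5 4)
  after g: (2 4)
  after g: (2 5 3)
  after f: (2 4 3)
  after g': (4 5)

f g g f g'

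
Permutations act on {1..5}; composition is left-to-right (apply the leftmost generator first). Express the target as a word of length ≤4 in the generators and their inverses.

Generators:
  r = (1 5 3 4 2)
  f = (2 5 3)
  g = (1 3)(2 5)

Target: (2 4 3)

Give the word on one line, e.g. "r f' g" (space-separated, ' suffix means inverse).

r g r

  after r: (1 5 3 4 2)
  after g: (1 2 3 4 5)
  after r: (2 4 3)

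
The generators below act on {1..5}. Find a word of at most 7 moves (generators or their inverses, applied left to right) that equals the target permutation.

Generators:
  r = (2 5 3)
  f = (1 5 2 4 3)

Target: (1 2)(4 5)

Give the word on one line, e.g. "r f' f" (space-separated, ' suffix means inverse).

r r f r r

  after r: (2 5 3)
  after r: (2 3 5)
  after f: (1 5 4 3 2)
  after r: (1 3 5 4 2)
  after r: (1 2)(4 5)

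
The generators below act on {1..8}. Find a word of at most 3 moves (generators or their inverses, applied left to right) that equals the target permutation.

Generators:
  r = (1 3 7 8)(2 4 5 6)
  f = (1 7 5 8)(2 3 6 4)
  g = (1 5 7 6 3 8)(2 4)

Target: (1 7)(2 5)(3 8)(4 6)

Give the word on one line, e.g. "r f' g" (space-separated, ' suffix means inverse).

  after r': (1 8 7 3)(2 6 5 4)
  after r': (1 7)(2 5)(3 8)(4 6)

r' r'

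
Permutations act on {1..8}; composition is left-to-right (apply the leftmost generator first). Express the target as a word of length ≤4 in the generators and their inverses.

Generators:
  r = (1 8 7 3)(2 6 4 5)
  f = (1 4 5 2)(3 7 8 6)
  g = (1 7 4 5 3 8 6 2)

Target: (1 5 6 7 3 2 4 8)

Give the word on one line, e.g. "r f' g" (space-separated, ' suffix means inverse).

g g g

  after g: (1 7 4 5 3 8 6 2)
  after g: (1 4 3 6)(2 7 5 8)
  after g: (1 5 6 7 3 2 4 8)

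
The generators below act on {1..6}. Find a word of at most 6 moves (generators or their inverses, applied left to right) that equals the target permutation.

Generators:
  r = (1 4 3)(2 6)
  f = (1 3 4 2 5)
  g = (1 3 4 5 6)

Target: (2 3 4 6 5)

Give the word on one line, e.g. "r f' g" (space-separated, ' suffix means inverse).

  after g: (1 3 4 5 6)
  after f: (1 4)(2 5 6 3)
  after g': (1 3 2 4 6)
  after f': (2 3 4 6 5)

g f g' f'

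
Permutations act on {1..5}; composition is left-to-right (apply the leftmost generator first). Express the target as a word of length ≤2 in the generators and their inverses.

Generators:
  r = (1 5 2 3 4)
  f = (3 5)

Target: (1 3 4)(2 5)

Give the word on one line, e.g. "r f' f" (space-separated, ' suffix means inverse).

  after r: (1 5 2 3 4)
  after f: (1 3 4)(2 5)

r f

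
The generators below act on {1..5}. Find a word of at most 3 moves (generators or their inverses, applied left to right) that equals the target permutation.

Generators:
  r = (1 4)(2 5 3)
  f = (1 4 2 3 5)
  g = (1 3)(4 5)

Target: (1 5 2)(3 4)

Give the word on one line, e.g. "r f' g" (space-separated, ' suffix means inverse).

  after r': (1 4)(2 3 5)
  after g: (1 5 2)(3 4)

r' g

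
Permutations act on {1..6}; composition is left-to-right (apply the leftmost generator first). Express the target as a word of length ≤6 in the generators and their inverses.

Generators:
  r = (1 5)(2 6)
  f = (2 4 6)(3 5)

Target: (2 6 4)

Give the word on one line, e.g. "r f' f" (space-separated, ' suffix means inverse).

f r r f

  after f: (2 4 6)(3 5)
  after r: (1 5 3)(2 4)
  after r: (2 4 6)(3 5)
  after f: (2 6 4)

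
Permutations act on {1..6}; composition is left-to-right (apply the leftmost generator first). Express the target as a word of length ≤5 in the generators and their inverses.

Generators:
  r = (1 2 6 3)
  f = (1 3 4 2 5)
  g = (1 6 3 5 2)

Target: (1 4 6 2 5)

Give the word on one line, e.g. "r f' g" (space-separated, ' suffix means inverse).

  after f: (1 3 4 2 5)
  after f: (1 4 5 3 2)
  after g': (1 4 3 5 6)
  after g': (1 4 6 2 5)

f f g' g'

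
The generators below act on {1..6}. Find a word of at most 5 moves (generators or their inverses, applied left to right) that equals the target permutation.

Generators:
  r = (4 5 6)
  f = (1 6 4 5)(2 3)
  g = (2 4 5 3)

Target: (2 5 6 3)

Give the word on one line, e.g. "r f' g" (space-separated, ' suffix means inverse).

f g' r' f

  after f: (1 6 4 5)(2 3)
  after g': (1 6 2 5)
  after r': (1 5)(2 4 6)
  after f: (2 5 6 3)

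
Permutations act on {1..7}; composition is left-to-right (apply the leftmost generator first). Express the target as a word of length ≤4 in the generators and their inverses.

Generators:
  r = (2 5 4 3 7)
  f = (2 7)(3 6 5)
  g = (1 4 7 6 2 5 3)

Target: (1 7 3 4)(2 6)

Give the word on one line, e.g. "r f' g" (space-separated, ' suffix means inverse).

  after g': (1 3 5 2 6 7 4)
  after r: (1 7 3 4)(2 6)

g' r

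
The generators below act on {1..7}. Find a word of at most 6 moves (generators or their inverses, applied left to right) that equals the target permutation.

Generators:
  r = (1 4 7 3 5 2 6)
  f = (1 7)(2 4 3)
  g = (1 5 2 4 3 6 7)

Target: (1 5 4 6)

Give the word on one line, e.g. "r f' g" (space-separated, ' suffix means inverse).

f' f' g f

  after f': (1 7)(2 3 4)
  after f': (2 4 3)
  after g: (1 5 2 3 4 6 7)
  after f: (1 5 4 6)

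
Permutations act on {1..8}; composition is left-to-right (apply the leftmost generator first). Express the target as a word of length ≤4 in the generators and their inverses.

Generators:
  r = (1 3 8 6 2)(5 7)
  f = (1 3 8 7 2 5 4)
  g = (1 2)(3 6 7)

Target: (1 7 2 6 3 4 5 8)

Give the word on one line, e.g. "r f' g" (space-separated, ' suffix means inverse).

  after r': (1 2 6 8 3)(5 7)
  after f': (1 7 2 6 3 4 5 8)

r' f'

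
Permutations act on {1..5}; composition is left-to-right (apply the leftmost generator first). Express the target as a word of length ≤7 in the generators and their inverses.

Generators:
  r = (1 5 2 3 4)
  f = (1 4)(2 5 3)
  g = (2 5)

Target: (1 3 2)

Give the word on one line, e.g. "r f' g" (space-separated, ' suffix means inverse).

r' g' r f' r'

  after r': (1 4 3 2 5)
  after g': (1 4 3 5)
  after r: (2 3)
  after f': (1 4)(2 5)
  after r': (1 3 2)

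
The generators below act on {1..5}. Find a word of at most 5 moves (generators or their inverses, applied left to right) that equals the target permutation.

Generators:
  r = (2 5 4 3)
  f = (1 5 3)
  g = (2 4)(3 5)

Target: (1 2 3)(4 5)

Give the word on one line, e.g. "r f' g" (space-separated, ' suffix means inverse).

g f' r

  after g: (2 4)(3 5)
  after f': (1 3)(2 4)
  after r: (1 2 3)(4 5)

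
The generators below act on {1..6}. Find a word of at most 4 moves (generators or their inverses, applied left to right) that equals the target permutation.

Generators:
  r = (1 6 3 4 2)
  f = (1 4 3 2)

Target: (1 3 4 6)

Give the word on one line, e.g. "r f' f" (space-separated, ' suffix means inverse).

  after f: (1 4 3 2)
  after r': (1 3 4 6)

f r'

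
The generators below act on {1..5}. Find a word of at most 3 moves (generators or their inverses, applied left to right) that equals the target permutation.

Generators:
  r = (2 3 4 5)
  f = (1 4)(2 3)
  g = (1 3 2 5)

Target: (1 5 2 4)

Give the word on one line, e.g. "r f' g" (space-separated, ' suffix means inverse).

  after f: (1 4)(2 3)
  after r: (1 5 2 4)

f r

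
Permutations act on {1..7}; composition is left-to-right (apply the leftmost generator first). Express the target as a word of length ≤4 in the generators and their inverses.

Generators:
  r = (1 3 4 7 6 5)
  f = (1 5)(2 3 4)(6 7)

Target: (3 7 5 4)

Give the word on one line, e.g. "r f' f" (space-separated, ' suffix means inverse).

  after f: (1 5)(2 3 4)(6 7)
  after r: (2 4)(3 7 5)
  after f': (1 5 2 3 6 7)
  after f': (3 7 5 4)

f r f' f'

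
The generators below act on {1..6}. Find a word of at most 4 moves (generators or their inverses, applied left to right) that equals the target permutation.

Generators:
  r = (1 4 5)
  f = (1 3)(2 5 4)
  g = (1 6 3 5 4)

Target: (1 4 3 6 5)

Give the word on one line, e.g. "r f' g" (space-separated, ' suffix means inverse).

r g' r'

  after r: (1 4 5)
  after g': (1 5 4 3 6)
  after r': (1 4 3 6 5)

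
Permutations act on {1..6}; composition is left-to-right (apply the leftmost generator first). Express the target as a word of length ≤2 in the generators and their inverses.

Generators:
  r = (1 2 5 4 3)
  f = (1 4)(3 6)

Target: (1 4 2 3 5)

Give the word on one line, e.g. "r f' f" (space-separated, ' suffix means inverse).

r' r'

  after r': (1 3 4 5 2)
  after r': (1 4 2 3 5)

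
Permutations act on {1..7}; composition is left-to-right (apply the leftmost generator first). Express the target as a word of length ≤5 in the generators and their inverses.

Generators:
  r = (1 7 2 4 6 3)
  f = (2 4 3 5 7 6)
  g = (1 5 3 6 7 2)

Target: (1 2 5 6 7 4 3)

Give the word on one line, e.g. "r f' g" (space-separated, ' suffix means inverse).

  after r': (1 3 6 4 2 7)
  after r': (1 6 2)(3 4 7)
  after f': (1 7 4 5 3 2)
  after g: (1 2 5 6 7 4 3)

r' r' f' g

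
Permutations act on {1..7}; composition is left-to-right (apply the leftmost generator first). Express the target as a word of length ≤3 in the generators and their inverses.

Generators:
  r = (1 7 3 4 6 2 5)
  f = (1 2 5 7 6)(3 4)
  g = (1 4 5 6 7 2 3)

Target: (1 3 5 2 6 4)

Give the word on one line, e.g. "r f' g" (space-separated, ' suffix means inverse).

  after f: (1 2 5 7 6)(3 4)
  after g: (1 3 5 2 6 4)

f g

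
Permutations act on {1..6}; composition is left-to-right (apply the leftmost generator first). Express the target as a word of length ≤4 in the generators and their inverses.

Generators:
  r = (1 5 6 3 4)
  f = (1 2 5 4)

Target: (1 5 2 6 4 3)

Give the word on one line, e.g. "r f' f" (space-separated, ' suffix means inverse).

  after f': (1 4 5 2)
  after r': (1 3 6 5 2 4)
  after r': (1 6)(2 3 5)
  after r': (1 5 2 6 4 3)

f' r' r' r'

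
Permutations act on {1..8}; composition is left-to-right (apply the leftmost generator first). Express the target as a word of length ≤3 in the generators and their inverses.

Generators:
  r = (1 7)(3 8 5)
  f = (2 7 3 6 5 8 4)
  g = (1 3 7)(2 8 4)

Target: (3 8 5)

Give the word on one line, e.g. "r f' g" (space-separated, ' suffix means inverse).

  after r': (1 7)(3 5 8)
  after r': (3 8 5)

r' r'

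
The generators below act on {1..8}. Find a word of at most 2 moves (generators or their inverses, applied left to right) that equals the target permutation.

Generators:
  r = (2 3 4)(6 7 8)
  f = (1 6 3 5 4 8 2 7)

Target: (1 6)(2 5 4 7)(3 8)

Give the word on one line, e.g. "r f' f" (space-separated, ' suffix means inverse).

r f

  after r: (2 3 4)(6 7 8)
  after f: (1 6)(2 5 4 7)(3 8)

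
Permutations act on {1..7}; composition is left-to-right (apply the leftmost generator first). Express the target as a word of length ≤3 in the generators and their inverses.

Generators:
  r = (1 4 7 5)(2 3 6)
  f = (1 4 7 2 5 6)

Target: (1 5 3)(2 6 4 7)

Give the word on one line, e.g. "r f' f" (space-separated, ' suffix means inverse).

  after f': (1 6 5 2 7 4)
  after r: (1 2 5 3 6)
  after f: (1 5 3)(2 6 4 7)

f' r f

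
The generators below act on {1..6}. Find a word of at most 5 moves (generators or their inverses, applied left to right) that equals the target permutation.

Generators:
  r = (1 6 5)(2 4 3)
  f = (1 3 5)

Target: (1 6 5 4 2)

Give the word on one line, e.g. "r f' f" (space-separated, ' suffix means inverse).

f f r' f'

  after f: (1 3 5)
  after f: (1 5 3)
  after r': (1 6)(2 3 5 4)
  after f': (1 6 5 4 2)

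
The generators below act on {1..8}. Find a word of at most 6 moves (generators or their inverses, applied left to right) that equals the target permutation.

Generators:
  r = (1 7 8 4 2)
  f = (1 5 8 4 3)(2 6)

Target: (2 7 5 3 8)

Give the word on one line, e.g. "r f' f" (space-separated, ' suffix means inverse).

  after r: (1 7 8 4 2)
  after r: (1 8 2 7 4)
  after f': (1 5)(2 7 8 6)(3 4)
  after f': (2 7 5 3 8)

r r f' f'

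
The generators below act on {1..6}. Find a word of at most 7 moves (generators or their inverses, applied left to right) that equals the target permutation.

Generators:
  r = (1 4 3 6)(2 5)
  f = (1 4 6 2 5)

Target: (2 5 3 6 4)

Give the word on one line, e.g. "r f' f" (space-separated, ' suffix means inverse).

r' f' f' r f'

  after r': (1 6 3 4)(2 5)
  after f': (1 4 5 6 3)
  after f': (2 6 3 5 4)
  after r: (1 4 5 3 2)
  after f': (2 5 3 6 4)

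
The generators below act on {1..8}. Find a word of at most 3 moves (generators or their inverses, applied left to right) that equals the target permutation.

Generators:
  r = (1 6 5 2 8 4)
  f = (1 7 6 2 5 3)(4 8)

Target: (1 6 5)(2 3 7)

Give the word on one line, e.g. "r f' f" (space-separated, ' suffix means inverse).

f f

  after f: (1 7 6 2 5 3)(4 8)
  after f: (1 6 5)(2 3 7)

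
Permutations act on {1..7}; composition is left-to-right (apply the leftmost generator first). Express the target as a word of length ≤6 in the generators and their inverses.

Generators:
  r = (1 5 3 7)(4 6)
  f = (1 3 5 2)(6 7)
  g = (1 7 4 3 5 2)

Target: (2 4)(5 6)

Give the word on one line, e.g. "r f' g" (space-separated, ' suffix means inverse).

  after f': (1 2 5 3)(6 7)
  after g': (1 5 4 7 6)(2 3)
  after g': (1 3 5 7 6 2 4)
  after f': (2 4)(5 6)

f' g' g' f'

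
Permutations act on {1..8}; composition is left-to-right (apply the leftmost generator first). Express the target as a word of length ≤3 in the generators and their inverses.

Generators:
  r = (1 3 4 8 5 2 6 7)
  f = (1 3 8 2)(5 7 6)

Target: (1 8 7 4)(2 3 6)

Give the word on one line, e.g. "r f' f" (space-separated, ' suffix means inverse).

  after f': (1 2 8 3)(5 6 7)
  after r': (1 5 2 4 3 7 8)
  after r': (1 8 7 4)(2 3 6)

f' r' r'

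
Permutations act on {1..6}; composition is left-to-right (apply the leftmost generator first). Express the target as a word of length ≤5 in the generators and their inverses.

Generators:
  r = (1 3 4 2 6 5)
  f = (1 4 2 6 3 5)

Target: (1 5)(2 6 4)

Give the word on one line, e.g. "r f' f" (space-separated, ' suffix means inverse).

r f' r

  after r: (1 3 4 2 6 5)
  after f': (1 6 3)
  after r: (1 5)(2 6 4)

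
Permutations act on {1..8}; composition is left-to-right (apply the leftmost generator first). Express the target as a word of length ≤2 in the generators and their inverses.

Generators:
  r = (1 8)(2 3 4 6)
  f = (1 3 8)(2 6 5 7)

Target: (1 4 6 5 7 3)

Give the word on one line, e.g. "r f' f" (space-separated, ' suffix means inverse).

f r

  after f: (1 3 8)(2 6 5 7)
  after r: (1 4 6 5 7 3)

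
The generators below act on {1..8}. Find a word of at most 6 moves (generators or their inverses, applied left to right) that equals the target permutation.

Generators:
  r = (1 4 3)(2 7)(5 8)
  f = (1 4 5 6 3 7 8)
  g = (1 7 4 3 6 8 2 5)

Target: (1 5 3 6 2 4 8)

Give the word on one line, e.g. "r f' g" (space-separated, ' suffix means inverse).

r' f f r

  after r': (1 3 4)(2 7)(5 8)
  after f: (1 7 2 8 6 3 5)
  after f: (1 8 3 6 7 2)(4 5)
  after r: (1 5 3 6 2 4 8)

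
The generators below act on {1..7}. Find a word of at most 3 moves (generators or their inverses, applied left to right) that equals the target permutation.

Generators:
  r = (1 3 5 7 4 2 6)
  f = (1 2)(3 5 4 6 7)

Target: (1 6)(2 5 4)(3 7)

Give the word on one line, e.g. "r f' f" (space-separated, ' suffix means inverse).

r f' f'

  after r: (1 3 5 7 4 2 6)
  after f': (1 7 5 6 2 4)
  after f': (1 6)(2 5 4)(3 7)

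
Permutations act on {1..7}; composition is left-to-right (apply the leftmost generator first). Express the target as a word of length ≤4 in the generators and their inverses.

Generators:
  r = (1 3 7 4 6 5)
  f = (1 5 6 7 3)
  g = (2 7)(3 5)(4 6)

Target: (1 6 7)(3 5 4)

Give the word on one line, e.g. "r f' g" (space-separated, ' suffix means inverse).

  after r': (1 5 6 4 7 3)
  after r': (1 6 7)(3 5 4)

r' r'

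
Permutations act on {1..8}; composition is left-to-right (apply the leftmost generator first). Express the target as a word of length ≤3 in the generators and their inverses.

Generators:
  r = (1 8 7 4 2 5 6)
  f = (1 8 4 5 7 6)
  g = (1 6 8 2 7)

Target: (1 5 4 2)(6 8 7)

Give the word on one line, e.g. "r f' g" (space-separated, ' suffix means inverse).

f g' r'

  after f: (1 8 4 5 7 6)
  after g': (1 6 7)(2 8 4 5)
  after r': (1 5 4 2)(6 8 7)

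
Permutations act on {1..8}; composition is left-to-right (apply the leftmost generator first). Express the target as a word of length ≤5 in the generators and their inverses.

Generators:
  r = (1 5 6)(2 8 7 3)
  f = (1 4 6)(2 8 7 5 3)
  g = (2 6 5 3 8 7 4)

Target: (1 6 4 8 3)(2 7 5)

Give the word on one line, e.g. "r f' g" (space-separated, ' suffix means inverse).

f r' f' r'

  after f: (1 4 6)(2 8 7 5 3)
  after r': (1 4 5 7)
  after f': (2 3 5 8)(4 7 6)
  after r': (1 6 4 8 3)(2 7 5)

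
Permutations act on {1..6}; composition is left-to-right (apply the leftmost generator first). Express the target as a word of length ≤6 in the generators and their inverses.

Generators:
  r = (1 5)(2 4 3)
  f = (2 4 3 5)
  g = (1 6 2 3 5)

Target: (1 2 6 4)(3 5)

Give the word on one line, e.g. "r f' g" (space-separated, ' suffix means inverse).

f' g f g

  after f': (2 5 3 4)
  after g: (1 6 2)(3 4)
  after f: (1 6 4 5 2)
  after g: (1 2 6 4)(3 5)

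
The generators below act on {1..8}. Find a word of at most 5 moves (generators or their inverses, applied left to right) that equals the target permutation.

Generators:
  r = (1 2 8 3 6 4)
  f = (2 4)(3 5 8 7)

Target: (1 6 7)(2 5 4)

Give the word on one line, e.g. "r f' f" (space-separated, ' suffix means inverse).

f' r' r' f

  after f': (2 4)(3 7 8 5)
  after r': (1 4)(2 6 3 7)(5 8)
  after r': (1 6 8 5 2 3 7)
  after f: (1 6 7)(2 5 4)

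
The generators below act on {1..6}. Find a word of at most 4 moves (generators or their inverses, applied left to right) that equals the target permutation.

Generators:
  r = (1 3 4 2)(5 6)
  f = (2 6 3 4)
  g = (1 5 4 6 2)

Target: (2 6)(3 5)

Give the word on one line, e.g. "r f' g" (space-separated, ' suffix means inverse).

f' g f' g'

  after f': (2 4 3 6)
  after g: (1 5 4 3 2 6)
  after f': (1 5 3 4 6)
  after g': (2 6)(3 5)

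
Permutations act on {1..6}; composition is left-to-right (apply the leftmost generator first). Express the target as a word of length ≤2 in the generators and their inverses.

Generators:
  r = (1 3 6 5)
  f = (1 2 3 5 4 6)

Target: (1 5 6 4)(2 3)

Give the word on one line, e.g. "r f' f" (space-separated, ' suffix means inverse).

f' r

  after f': (1 6 4 5 3 2)
  after r: (1 5 6 4)(2 3)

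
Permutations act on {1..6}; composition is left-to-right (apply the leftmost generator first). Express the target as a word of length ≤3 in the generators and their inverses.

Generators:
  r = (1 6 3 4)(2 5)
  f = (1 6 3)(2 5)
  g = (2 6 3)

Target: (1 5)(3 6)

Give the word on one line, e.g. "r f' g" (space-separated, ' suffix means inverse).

  after f: (1 6 3)(2 5)
  after g': (1 2 5 3)
  after f: (1 5)(3 6)

f g' f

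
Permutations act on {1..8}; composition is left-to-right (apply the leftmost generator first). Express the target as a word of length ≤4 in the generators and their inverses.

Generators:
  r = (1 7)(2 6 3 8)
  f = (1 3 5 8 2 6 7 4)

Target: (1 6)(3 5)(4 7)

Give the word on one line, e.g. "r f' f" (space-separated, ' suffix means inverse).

  after r: (1 7)(2 6 3 8)
  after f': (1 6)(3 5)(4 7)

r f'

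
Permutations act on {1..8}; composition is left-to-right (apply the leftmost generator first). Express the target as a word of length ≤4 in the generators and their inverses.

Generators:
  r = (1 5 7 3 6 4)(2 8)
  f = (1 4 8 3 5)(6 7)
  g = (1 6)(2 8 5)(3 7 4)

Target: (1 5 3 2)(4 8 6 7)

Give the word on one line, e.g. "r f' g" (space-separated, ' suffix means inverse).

  after f: (1 4 8 3 5)(6 7)
  after g': (1 7)(2 5 6 3 8 4)
  after r': (1 5 3 2)(4 8 6 7)

f g' r'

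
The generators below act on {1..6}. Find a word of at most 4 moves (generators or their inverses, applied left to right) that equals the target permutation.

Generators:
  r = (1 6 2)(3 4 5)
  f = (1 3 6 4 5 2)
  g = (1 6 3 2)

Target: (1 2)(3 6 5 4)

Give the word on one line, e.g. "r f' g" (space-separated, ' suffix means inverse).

f g' r

  after f: (1 3 6 4 5 2)
  after g': (1 6 4 5 3)
  after r: (1 2)(3 6 5 4)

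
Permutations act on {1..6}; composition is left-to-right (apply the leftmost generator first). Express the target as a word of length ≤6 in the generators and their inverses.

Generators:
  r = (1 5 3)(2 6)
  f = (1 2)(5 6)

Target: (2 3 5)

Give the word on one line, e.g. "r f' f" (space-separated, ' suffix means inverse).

r f' r f

  after r: (1 5 3)(2 6)
  after f': (1 6)(2 5 3)
  after r: (1 2 3 6 5)
  after f: (2 3 5)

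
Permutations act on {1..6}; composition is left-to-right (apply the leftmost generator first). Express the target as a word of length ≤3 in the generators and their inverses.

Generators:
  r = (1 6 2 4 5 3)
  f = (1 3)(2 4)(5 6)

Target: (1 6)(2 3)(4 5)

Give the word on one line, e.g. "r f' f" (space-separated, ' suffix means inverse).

  after r': (1 3 5 4 2 6)
  after f': (2 5)(3 6)
  after r: (1 6)(2 3)(4 5)

r' f' r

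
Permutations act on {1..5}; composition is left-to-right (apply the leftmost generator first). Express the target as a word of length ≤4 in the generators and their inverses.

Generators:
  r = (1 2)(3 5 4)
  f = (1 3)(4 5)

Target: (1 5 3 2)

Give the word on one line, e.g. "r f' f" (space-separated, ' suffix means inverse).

f' r

  after f': (1 3)(4 5)
  after r: (1 5 3 2)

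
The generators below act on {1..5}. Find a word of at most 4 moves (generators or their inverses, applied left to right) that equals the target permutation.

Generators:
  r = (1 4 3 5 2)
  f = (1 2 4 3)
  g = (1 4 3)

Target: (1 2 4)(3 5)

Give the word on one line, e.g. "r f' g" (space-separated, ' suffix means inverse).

  after g: (1 4 3)
  after f: (1 3 2 4)
  after g: (2 3)
  after r': (1 2 4)(3 5)

g f g r'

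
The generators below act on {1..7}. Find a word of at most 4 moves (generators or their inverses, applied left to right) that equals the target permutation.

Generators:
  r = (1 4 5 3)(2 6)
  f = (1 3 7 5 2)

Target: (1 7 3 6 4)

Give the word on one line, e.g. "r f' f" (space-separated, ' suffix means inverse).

r' f r

  after r': (1 3 5 4)(2 6)
  after f: (1 7 5 4 3 2 6)
  after r: (1 7 3 6 4)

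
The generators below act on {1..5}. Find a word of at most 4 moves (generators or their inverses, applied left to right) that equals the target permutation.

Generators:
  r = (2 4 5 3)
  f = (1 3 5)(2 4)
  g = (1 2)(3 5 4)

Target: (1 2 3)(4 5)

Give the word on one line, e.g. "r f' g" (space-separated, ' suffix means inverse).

g f' f'

  after g: (1 2)(3 5 4)
  after f': (1 4)(2 5)
  after f': (1 2 3)(4 5)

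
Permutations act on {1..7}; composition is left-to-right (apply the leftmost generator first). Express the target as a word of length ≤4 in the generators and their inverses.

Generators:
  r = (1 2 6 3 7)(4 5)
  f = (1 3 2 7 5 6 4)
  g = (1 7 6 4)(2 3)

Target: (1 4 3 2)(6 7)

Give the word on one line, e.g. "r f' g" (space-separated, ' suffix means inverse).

  after r': (1 7 3 6 2)(4 5)
  after f: (1 5)(2 3 4 6 7)
  after g': (1 5 4 7 3 6)
  after r': (1 4 3 2)(6 7)

r' f g' r'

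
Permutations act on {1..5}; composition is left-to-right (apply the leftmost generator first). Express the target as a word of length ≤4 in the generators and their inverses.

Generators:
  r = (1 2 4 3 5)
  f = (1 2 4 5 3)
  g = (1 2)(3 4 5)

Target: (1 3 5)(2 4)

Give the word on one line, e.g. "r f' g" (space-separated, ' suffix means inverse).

g' r' f'

  after g': (1 2)(3 5 4)
  after r': (2 5)
  after f': (1 3 5)(2 4)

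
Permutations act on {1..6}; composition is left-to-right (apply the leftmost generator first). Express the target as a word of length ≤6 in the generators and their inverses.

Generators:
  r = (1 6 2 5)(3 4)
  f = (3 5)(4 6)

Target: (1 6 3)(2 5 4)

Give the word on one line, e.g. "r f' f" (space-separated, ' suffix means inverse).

  after f': (3 5)(4 6)
  after r': (1 5 4)(2 6 3)
  after r': (1 2)(3 6 4 5)
  after r': (1 6 3)(2 5 4)

f' r' r' r'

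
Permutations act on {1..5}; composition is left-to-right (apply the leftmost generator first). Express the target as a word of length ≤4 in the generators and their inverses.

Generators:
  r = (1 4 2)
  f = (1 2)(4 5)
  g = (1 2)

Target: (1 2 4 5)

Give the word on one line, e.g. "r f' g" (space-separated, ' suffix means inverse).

f' r g'

  after f': (1 2)(4 5)
  after r: (2 4 5)
  after g': (1 2 4 5)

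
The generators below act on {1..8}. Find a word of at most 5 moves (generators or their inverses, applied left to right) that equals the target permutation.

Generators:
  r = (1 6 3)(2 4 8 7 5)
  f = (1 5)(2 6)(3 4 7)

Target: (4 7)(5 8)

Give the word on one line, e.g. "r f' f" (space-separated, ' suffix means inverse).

  after f: (1 5)(2 6)(3 4 7)
  after r': (1 7 6 5 3 2)(4 8)
  after f: (1 3 6)(2 5 4 8 7)
  after r: (4 7)(5 8)

f r' f r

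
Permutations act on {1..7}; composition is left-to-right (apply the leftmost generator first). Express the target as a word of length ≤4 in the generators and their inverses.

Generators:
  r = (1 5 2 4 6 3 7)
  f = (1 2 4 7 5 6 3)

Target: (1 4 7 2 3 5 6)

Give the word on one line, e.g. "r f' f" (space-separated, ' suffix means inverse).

r' r' r' r'

  after r': (1 7 3 6 4 2 5)
  after r': (1 3 4 5 7 6 2)
  after r': (1 6 5 3 2 7 4)
  after r': (1 4 7 2 3 5 6)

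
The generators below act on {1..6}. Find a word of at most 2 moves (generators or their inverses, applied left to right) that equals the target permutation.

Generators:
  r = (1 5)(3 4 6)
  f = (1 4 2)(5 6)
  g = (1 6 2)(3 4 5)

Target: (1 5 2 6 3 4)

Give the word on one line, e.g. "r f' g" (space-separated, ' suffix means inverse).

f g

  after f: (1 4 2)(5 6)
  after g: (1 5 2 6 3 4)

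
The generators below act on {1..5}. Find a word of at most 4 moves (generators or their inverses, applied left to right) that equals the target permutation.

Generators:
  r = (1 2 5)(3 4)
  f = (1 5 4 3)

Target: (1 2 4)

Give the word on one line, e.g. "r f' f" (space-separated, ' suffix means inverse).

  after r: (1 2 5)(3 4)
  after f: (1 2 4)

r f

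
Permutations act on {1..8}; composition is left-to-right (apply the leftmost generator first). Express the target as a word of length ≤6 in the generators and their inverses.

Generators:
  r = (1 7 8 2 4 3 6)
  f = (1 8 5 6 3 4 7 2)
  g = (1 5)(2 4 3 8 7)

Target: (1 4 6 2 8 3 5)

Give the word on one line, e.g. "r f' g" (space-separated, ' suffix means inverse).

r f g f' g'

  after r: (1 7 8 2 4 3 6)
  after f: (1 2 7 5 6 8)
  after g: (1 4 3 8 5 6 7)
  after f': (1 3)(2 7)(4 6)
  after g': (1 4 6 2 8 3 5)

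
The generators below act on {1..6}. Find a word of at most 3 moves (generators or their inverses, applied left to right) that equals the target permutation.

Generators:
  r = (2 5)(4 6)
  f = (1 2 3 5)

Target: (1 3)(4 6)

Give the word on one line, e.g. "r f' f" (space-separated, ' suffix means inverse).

  after f: (1 2 3 5)
  after f: (1 3)(2 5)
  after r: (1 3)(4 6)

f f r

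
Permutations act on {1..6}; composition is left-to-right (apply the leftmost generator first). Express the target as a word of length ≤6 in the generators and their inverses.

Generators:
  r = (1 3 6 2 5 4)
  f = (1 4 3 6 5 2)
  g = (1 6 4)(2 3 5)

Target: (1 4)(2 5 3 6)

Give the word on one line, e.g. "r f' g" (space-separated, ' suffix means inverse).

r' r' g' r' f

  after r': (1 4 5 2 6 3)
  after r': (1 5 6)(2 3 4)
  after g': (1 3 6 4 5)
  after r': (2 6 5 4)
  after f: (1 4)(2 5 3 6)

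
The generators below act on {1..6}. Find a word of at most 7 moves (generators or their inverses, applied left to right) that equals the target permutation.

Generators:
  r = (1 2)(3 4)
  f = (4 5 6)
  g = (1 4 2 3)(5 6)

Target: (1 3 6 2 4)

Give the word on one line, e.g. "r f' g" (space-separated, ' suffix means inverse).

  after r': (1 2)(3 4)
  after f': (1 2)(3 6 5 4)
  after f': (1 2)(3 5 6 4)
  after g': (1 4 2 3 6)
  after r': (1 3 6 2 4)

r' f' f' g' r'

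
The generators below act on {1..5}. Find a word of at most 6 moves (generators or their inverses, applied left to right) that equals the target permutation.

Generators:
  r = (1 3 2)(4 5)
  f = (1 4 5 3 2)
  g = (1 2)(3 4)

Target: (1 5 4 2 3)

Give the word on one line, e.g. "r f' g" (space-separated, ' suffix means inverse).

r' f' g' r' g

  after r': (1 2 3)(4 5)
  after f': (1 3 2 5)
  after g': (1 4 3)(2 5)
  after r': (1 5 3 2 4)
  after g: (1 5 4 2 3)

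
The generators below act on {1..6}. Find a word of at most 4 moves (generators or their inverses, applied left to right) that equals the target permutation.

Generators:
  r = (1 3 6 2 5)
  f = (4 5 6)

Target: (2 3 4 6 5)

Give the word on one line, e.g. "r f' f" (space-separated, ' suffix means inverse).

  after f': (4 6 5)
  after r: (1 3 6)(2 5 4)
  after f: (1 3 4 2 6)
  after r': (2 3 4 6 5)

f' r f r'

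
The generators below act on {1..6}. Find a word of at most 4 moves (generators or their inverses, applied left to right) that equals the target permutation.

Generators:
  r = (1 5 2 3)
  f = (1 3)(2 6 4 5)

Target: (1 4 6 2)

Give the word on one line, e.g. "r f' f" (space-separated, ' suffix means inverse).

r' r' r' f'

  after r': (1 3 2 5)
  after r': (1 2)(3 5)
  after r': (1 5 2 3)
  after f': (1 4 6 2)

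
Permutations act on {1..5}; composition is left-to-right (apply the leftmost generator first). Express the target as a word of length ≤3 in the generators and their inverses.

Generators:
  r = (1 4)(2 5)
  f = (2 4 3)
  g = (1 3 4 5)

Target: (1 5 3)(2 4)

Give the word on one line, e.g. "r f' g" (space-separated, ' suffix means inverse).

g' f

  after g': (1 5 4 3)
  after f: (1 5 3)(2 4)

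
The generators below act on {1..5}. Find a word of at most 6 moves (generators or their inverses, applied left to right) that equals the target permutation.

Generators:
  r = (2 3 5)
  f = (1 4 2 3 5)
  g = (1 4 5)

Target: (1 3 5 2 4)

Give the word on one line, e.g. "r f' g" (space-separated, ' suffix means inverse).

f' r' g' f r'

  after f': (1 5 3 2 4)
  after r': (1 3 5 2 4)
  after g': (1 3 4 5 2)
  after f: (1 5 3 2 4)
  after r': (1 3 5 2 4)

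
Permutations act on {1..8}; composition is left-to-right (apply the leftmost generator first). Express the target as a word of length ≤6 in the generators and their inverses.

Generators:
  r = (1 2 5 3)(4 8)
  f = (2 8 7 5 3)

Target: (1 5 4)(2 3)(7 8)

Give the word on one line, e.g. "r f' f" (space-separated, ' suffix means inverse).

f' r f' r'

  after f': (2 3 5 7 8)
  after r: (1 2)(4 8 5 7)
  after f': (1 3 5 8 7 4 2)
  after r': (1 5 4)(2 3)(7 8)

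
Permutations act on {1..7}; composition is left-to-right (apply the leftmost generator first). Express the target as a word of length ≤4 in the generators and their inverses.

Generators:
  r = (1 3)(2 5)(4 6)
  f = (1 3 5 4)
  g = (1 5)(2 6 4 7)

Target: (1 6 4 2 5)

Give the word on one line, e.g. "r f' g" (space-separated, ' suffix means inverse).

  after f': (1 4 5 3)
  after r: (1 6 4 2 5)

f' r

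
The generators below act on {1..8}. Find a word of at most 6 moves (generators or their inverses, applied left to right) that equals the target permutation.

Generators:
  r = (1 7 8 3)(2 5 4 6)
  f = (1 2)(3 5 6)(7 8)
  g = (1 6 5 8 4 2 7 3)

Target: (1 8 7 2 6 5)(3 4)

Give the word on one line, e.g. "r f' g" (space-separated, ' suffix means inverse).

g' f' g' r f'

  after g': (1 3 7 2 4 8 5 6)
  after f': (1 6 2 4 7)(3 8)
  after g': (2 8 7 3 5 6 4)
  after r: (1 7)(2 3 4 5)
  after f': (1 8 7 2 6 5)(3 4)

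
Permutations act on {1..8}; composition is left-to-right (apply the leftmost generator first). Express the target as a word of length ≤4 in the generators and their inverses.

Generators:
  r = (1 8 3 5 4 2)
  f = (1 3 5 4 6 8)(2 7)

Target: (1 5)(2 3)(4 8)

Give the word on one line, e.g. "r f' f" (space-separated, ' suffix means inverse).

  after r': (1 2 4 5 3 8)
  after r': (1 4 3)(2 5 8)
  after r': (1 5)(2 3)(4 8)

r' r' r'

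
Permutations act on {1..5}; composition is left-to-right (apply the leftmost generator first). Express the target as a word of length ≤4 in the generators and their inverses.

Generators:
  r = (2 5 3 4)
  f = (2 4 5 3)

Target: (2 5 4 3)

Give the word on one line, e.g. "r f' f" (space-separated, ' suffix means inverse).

  after f: (2 4 5 3)
  after r': (2 3 4)
  after f': (2 5 4 3)

f r' f'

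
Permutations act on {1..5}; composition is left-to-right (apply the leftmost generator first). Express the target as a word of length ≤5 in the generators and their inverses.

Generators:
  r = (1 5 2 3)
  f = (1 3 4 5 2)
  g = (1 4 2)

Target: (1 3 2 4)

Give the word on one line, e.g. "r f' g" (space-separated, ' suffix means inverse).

g' f' r' f g

  after g': (1 2 4)
  after f': (1 5 4 2 3)
  after r': (4 5)
  after f: (1 3 4 2)
  after g: (1 3 2 4)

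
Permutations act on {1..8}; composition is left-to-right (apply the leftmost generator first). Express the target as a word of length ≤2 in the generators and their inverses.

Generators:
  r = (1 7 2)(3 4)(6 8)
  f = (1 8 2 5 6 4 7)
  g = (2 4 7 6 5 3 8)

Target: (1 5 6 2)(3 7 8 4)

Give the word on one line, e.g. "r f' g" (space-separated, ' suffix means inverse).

r' f

  after r': (1 2 7)(3 4)(6 8)
  after f: (1 5 6 2)(3 7 8 4)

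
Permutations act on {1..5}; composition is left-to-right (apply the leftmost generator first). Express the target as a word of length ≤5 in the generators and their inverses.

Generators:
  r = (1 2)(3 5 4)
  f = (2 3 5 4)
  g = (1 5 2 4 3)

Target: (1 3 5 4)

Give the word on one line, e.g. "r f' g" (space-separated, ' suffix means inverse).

  after f: (2 3 5 4)
  after r': (1 2 4)
  after f: (1 3 5 4)

f r' f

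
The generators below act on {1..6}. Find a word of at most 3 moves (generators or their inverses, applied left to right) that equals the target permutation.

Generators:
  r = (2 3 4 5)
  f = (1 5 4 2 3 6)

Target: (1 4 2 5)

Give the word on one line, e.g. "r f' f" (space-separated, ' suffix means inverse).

  after f: (1 5 4 2 3 6)
  after r: (1 2 4 3 6)
  after f': (1 4 2 5)

f r f'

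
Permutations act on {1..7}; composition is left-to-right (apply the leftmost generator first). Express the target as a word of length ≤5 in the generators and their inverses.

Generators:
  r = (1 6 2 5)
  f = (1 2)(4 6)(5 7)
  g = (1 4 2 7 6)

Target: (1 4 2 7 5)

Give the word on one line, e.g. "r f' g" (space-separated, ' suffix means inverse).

f r' r' g r'

  after f: (1 2)(4 6)(5 7)
  after r': (1 6 4)(2 5 7)
  after r': (4 5 7 6)
  after g: (1 4 5 6 2 7)
  after r': (1 4 2 7 5)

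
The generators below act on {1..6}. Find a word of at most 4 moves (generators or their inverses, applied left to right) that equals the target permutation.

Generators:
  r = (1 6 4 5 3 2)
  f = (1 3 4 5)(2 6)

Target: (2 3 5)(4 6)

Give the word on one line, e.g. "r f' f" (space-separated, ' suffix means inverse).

f' r r r

  after f': (1 5 4 3)(2 6)
  after r: (1 3 6)(2 4)
  after r: (1 2 5 3 4)
  after r: (2 3 5)(4 6)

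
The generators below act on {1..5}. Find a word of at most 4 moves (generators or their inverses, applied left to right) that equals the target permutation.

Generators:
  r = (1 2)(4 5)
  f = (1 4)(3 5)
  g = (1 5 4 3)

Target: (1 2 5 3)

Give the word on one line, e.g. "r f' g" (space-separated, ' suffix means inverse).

  after r': (1 2)(4 5)
  after g: (1 2 5 3)
  after f': (1 2 3 4)
  after f': (1 2 5 3)

r' g f' f'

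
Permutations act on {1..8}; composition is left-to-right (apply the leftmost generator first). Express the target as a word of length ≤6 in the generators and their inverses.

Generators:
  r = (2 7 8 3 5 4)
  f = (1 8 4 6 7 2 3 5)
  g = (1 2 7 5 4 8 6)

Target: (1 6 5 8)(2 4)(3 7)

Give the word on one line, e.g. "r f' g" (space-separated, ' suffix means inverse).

f g' f r

  after f: (1 8 4 6 7 2 3 5)
  after g': (1 4 8 5 6 2 3 7)
  after f: (1 6 3 2 5 7 8)
  after r: (1 6 5 8)(2 4)(3 7)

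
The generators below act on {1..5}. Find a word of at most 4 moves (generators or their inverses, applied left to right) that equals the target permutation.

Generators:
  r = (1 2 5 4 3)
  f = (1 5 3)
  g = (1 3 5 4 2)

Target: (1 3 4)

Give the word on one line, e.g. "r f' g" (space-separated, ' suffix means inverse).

g r f'

  after g: (1 3 5 4 2)
  after r: (3 4 5)
  after f': (1 3 4)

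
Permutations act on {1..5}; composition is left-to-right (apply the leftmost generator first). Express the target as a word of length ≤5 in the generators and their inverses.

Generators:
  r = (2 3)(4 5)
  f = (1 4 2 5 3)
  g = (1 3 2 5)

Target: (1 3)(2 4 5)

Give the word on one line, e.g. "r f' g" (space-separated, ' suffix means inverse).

  after r: (2 3)(4 5)
  after g': (1 5 4 2)
  after f: (1 3)(2 4 5)

r g' f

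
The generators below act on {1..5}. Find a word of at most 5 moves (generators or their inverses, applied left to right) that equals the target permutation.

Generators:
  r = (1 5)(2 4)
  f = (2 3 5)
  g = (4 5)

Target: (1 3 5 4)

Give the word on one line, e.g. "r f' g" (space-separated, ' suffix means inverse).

  after r': (1 5)(2 4)
  after f': (1 3 2 4 5)
  after r: (1 3 4)
  after g': (1 3 5 4)

r' f' r g'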